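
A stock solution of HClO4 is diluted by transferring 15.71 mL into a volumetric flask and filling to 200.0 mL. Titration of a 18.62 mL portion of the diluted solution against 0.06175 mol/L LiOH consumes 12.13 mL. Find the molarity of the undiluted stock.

0.512 M

n(LiOH) = 0.06175 x 0.01213 = 0.0007490 mol.
n(HClO4) in the aliquot = 0.0007490 mol.
[diluted HClO4] = 0.0007490 / 0.01862 = 0.04023 M.
Dilution factor = 200.0/15.71 = 12.73, so [stock] = 0.04023 x 12.73 = 0.512 M.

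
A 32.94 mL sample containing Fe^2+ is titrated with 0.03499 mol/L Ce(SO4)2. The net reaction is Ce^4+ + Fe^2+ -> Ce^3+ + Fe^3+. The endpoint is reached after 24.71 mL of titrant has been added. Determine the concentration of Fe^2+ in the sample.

n(Ce(SO4)2) = 0.03499 x 0.02471 = 0.0008646 mol.
From the balanced equation, 1 mol Ce(SO4)2 reacts with 1 mol Fe^2+, so n(Fe^2+) = 0.0008646 x 1/1 = 0.0008646 mol.
[Fe^2+] = 0.0008646 / 0.03294 L = 0.0262 M.

0.0262 M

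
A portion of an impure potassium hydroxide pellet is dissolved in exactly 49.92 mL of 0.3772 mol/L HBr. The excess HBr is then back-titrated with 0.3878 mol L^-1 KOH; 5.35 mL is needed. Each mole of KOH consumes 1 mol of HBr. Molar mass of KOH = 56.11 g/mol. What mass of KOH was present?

0.940 g

Total n(HBr) added = 0.3772 x 0.04992 = 0.01883 mol.
n(KOH) used = 0.3878 x 0.005350 = 0.002075 mol, which equals the excess n(HBr).
So n(HBr) consumed by the sample = 0.01883 - 0.002075 = 0.01676 mol.
n(KOH) = 0.01676 / 1 = 0.01676 mol.
mass = 0.01676 mol x 56.11 g/mol = 0.940 g.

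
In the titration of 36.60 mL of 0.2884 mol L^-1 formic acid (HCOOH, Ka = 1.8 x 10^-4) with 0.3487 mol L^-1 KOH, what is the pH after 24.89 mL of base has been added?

Initial n(HCOOH) = 0.2884 x 0.03660 = 0.01056 mol.
n(KOH) added = 0.3487 x 0.02489 = 0.008679 mol, converting that many moles of HCOOH to HCOO-.
Remaining n(HCOOH) = 0.001876 mol; n(HCOO-) = 0.008679 mol.
By Henderson-Hasselbalch, pH = pKa + log([A^-]/[HA]) = 3.74 + log(0.008679/0.001876) = 3.74 + (+0.67) = 4.41.

4.41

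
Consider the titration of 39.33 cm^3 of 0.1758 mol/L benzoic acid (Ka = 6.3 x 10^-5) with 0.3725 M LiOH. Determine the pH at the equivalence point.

8.64

n(C6H5COOH) = 0.1758 x 0.03933 = 0.006914 mol; V(LiOH) at equivalence = 0.006914/0.3725 = 0.01856 L.
At equivalence all the acid is converted to C6H5COO-; total volume = 0.03933 + 0.01856 = 0.05789 L, so [C6H5COO-] = 0.006914/0.05789 = 0.1194 M.
Kb = Kw/Ka = 1.0e-14 / 6.3 x 10^-5 = 1.59e-10.
[OH^-] = sqrt(Kb x [C6H5COO-]) = sqrt(1.59e-10 x 0.1194) = 4.35e-6 M.
pOH = 5.36, so pH = 14.00 - 5.36 = 8.64.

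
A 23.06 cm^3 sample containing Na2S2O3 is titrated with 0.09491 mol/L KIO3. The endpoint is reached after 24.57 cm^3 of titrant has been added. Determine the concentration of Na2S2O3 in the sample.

n(KIO3) = 0.09491 x 0.02457 = 0.002332 mol.
From the balanced equation, 1 mol KIO3 reacts with 6 mol Na2S2O3, so n(Na2S2O3) = 0.002332 x 6/1 = 0.01399 mol.
[Na2S2O3] = 0.01399 / 0.02306 L = 0.607 M.

0.607 M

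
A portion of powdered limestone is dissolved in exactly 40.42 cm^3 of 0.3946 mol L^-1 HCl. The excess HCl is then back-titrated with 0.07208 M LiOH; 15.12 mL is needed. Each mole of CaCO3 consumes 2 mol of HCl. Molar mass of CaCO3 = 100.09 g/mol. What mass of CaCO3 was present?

Total n(HCl) added = 0.3946 x 0.04042 = 0.01595 mol.
n(LiOH) used = 0.07208 x 0.01512 = 0.001090 mol, which equals the excess n(HCl).
So n(HCl) consumed by the sample = 0.01595 - 0.001090 = 0.01486 mol.
n(CaCO3) = 0.01486 / 2 = 0.007430 mol.
mass = 0.007430 mol x 100.09 g/mol = 0.744 g.

0.744 g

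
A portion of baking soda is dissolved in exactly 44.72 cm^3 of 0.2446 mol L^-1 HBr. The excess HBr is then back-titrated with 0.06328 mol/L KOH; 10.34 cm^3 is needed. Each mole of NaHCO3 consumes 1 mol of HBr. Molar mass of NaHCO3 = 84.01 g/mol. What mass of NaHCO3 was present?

0.864 g

Total n(HBr) added = 0.2446 x 0.04472 = 0.01094 mol.
n(KOH) used = 0.06328 x 0.01034 = 0.0006543 mol, which equals the excess n(HBr).
So n(HBr) consumed by the sample = 0.01094 - 0.0006543 = 0.01028 mol.
n(NaHCO3) = 0.01028 / 1 = 0.01028 mol.
mass = 0.01028 mol x 84.01 g/mol = 0.864 g.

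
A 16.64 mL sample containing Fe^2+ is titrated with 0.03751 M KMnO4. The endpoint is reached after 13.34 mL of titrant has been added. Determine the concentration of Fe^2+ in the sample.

0.150 M

n(KMnO4) = 0.03751 x 0.01334 = 0.0005004 mol.
From the balanced equation, 1 mol KMnO4 reacts with 5 mol Fe^2+, so n(Fe^2+) = 0.0005004 x 5/1 = 0.002502 mol.
[Fe^2+] = 0.002502 / 0.01664 L = 0.150 M.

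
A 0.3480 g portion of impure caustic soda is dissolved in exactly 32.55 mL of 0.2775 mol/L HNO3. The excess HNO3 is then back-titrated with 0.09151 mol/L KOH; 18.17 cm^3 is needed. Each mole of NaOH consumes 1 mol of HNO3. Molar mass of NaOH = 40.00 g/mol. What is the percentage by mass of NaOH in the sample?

Total n(HNO3) added = 0.2775 x 0.03255 = 0.009033 mol.
n(KOH) used = 0.09151 x 0.01817 = 0.001663 mol, which equals the excess n(HNO3).
So n(HNO3) consumed by the sample = 0.009033 - 0.001663 = 0.007370 mol.
n(NaOH) = 0.007370 / 1 = 0.007370 mol.
mass NaOH = 0.007370 x 40.00 = 0.2948 g, so %NaOH = 0.2948/0.3480 x 100 = 84.7%.

84.7%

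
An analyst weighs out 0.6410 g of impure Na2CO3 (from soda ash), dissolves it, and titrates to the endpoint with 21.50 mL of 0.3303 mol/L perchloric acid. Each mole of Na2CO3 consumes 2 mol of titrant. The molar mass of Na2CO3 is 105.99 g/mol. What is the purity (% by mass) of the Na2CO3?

n(HClO4) = 0.3303 x 0.02150 = 0.007101 mol.
n(Na2CO3) = 0.007101 / 2 = 0.003551 mol.
mass of Na2CO3 = 0.003551 x 105.99 = 0.3763 g.
% purity = 0.3763 / 0.6410 x 100 = 58.7%.

58.7%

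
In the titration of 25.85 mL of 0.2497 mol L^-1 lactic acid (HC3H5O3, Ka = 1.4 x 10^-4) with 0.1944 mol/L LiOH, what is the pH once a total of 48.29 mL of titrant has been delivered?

n(acid) = 0.2497 x 0.02585 = 0.006455 mol; n(LiOH) added = 0.1944 x 0.04829 = 0.009388 mol.
Base is in excess by 0.009388 - 0.006455 = 0.002933 mol in a total volume of 0.07414 L.
[OH^-] = 0.002933/0.07414 = 0.03956 M, so pOH = 1.40 and pH = 14.00 - 1.40 = 12.60.

12.60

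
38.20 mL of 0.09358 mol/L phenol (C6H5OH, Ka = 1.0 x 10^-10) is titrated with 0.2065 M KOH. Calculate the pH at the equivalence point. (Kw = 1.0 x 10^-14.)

11.40

n(C6H5OH) = 0.09358 x 0.03820 = 0.003575 mol; V(KOH) at equivalence = 0.003575/0.2065 = 0.01731 L.
At equivalence all the acid is converted to C6H5O-; total volume = 0.03820 + 0.01731 = 0.05551 L, so [C6H5O-] = 0.003575/0.05551 = 0.06440 M.
Kb = Kw/Ka = 1.0e-14 / 1.0 x 10^-10 = 0.000100.
[OH^-] = sqrt(Kb x [C6H5O-]) = sqrt(0.000100 x 0.06440) = 0.00254 M.
pOH = 2.60, so pH = 14.00 - 2.60 = 11.40.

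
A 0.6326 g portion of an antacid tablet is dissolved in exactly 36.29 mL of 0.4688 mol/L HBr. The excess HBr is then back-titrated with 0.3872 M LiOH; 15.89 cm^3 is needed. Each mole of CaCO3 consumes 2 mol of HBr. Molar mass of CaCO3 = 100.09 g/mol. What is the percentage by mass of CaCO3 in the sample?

Total n(HBr) added = 0.4688 x 0.03629 = 0.01701 mol.
n(LiOH) used = 0.3872 x 0.01589 = 0.006153 mol, which equals the excess n(HBr).
So n(HBr) consumed by the sample = 0.01701 - 0.006153 = 0.01086 mol.
n(CaCO3) = 0.01086 / 2 = 0.005430 mol.
mass CaCO3 = 0.005430 x 100.09 = 0.5435 g, so %CaCO3 = 0.5435/0.6326 x 100 = 85.9%.

85.9%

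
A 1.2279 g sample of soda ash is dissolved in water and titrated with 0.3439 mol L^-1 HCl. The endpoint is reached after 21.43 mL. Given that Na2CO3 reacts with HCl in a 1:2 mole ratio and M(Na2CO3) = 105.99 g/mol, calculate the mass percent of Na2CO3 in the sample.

n(HCl) = 0.3439 x 0.02143 = 0.007370 mol.
n(Na2CO3) = 0.007370 / 2 = 0.003685 mol.
mass of Na2CO3 = 0.003685 x 105.99 = 0.3906 g.
% purity = 0.3906 / 1.2279 x 100 = 31.8%.

31.8%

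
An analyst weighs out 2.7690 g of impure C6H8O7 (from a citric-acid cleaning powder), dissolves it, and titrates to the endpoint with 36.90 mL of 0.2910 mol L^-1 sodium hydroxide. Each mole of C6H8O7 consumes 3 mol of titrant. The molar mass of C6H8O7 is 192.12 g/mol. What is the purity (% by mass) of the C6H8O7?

24.8%

n(NaOH) = 0.2910 x 0.03690 = 0.01074 mol.
n(C6H8O7) = 0.01074 / 3 = 0.003579 mol.
mass of C6H8O7 = 0.003579 x 192.12 = 0.6877 g.
% purity = 0.6877 / 2.7690 x 100 = 24.8%.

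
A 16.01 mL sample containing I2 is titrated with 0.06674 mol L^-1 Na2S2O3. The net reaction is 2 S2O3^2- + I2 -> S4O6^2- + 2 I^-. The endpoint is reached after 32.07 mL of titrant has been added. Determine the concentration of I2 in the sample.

n(Na2S2O3) = 0.06674 x 0.03207 = 0.002140 mol.
From the balanced equation, 2 mol Na2S2O3 reacts with 1 mol I2, so n(I2) = 0.002140 x 1/2 = 0.001070 mol.
[I2] = 0.001070 / 0.01601 L = 0.0668 M.

0.0668 M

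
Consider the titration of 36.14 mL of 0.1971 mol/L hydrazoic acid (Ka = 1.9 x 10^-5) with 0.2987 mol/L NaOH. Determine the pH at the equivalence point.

8.90

n(HN3) = 0.1971 x 0.03614 = 0.007123 mol; V(NaOH) at equivalence = 0.007123/0.2987 = 0.02385 L.
At equivalence all the acid is converted to N3-; total volume = 0.03614 + 0.02385 = 0.05999 L, so [N3-] = 0.007123/0.05999 = 0.1187 M.
Kb = Kw/Ka = 1.0e-14 / 1.9 x 10^-5 = 5.26e-10.
[OH^-] = sqrt(Kb x [N3-]) = sqrt(5.26e-10 x 0.1187) = 7.91e-6 M.
pOH = 5.10, so pH = 14.00 - 5.10 = 8.90.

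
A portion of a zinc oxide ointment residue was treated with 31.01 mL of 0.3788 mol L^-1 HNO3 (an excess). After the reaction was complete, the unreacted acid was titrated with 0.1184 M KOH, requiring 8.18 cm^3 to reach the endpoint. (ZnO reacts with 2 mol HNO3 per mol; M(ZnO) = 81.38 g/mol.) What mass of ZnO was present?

0.439 g

Total n(HNO3) added = 0.3788 x 0.03101 = 0.01175 mol.
n(KOH) used = 0.1184 x 0.008180 = 0.0009685 mol, which equals the excess n(HNO3).
So n(HNO3) consumed by the sample = 0.01175 - 0.0009685 = 0.01078 mol.
n(ZnO) = 0.01078 / 2 = 0.005389 mol.
mass = 0.005389 mol x 81.38 g/mol = 0.439 g.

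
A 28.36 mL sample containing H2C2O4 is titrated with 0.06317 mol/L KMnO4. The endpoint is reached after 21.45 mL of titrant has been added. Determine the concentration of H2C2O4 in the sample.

n(KMnO4) = 0.06317 x 0.02145 = 0.001355 mol.
From the balanced equation, 2 mol KMnO4 reacts with 5 mol H2C2O4, so n(H2C2O4) = 0.001355 x 5/2 = 0.003387 mol.
[H2C2O4] = 0.003387 / 0.02836 L = 0.119 M.

0.119 M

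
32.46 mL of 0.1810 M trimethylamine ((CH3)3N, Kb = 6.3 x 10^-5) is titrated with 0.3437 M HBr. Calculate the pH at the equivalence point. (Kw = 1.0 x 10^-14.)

5.36

n((CH3)3N) = 0.1810 x 0.03246 = 0.005875 mol; V(HBr) at equivalence = 0.005875/0.3437 = 0.01709 L.
At equivalence the base is fully converted to (CH3)3NH+; total volume = 0.04955 L, so [(CH3)3NH+] = 0.005875/0.04955 = 0.1186 M.
Ka((CH3)3NH+) = Kw/Kb = 1.0e-14 / 6.3 x 10^-5 = 1.59e-10.
[H^+] = sqrt(Ka x [(CH3)3NH+]) = sqrt(1.59e-10 x 0.1186) = 4.34e-6 M.
pH = -log(4.34e-6) = 5.36.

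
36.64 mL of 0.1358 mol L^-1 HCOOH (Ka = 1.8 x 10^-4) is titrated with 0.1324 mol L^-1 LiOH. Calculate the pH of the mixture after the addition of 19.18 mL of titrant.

3.76

Initial n(HCOOH) = 0.1358 x 0.03664 = 0.004976 mol.
n(LiOH) added = 0.1324 x 0.01918 = 0.002539 mol, converting that many moles of HCOOH to HCOO-.
Remaining n(HCOOH) = 0.002436 mol; n(HCOO-) = 0.002539 mol.
By Henderson-Hasselbalch, pH = pKa + log([A^-]/[HA]) = 3.74 + log(0.002539/0.002436) = 3.74 + (+0.02) = 3.76.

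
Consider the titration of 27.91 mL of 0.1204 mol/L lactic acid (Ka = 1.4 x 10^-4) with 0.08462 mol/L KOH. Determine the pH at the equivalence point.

n(HC3H5O3) = 0.1204 x 0.02791 = 0.003360 mol; V(KOH) at equivalence = 0.003360/0.08462 = 0.03971 L.
At equivalence all the acid is converted to C3H5O3-; total volume = 0.02791 + 0.03971 = 0.06762 L, so [C3H5O3-] = 0.003360/0.06762 = 0.04969 M.
Kb = Kw/Ka = 1.0e-14 / 1.4 x 10^-4 = 7.14e-11.
[OH^-] = sqrt(Kb x [C3H5O3-]) = sqrt(7.14e-11 x 0.04969) = 1.88e-6 M.
pOH = 5.72, so pH = 14.00 - 5.72 = 8.28.

8.28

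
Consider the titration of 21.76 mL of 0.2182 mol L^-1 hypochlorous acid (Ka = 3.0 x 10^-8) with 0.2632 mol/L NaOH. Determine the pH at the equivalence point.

n(HClO) = 0.2182 x 0.02176 = 0.004748 mol; V(NaOH) at equivalence = 0.004748/0.2632 = 0.01804 L.
At equivalence all the acid is converted to ClO-; total volume = 0.02176 + 0.01804 = 0.03980 L, so [ClO-] = 0.004748/0.03980 = 0.1193 M.
Kb = Kw/Ka = 1.0e-14 / 3.0 x 10^-8 = 3.33e-7.
[OH^-] = sqrt(Kb x [ClO-]) = sqrt(3.33e-7 x 0.1193) = 0.000199 M.
pOH = 3.70, so pH = 14.00 - 3.70 = 10.30.

10.30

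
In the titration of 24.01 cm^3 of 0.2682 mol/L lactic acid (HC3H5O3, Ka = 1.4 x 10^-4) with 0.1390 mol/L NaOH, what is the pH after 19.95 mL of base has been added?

Initial n(HC3H5O3) = 0.2682 x 0.02401 = 0.006439 mol.
n(NaOH) added = 0.1390 x 0.01995 = 0.002773 mol, converting that many moles of HC3H5O3 to C3H5O3-.
Remaining n(HC3H5O3) = 0.003666 mol; n(C3H5O3-) = 0.002773 mol.
By Henderson-Hasselbalch, pH = pKa + log([A^-]/[HA]) = 3.85 + log(0.002773/0.003666) = 3.85 + (-0.12) = 3.73.

3.73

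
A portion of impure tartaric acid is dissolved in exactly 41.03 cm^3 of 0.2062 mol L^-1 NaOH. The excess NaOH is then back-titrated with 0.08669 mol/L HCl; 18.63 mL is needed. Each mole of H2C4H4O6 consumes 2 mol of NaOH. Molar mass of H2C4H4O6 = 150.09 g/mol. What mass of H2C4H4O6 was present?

Total n(NaOH) added = 0.2062 x 0.04103 = 0.008460 mol.
n(HCl) used = 0.08669 x 0.01863 = 0.001615 mol, which equals the excess n(NaOH).
So n(NaOH) consumed by the sample = 0.008460 - 0.001615 = 0.006845 mol.
n(H2C4H4O6) = 0.006845 / 2 = 0.003423 mol.
mass = 0.003423 mol x 150.09 g/mol = 0.514 g.

0.514 g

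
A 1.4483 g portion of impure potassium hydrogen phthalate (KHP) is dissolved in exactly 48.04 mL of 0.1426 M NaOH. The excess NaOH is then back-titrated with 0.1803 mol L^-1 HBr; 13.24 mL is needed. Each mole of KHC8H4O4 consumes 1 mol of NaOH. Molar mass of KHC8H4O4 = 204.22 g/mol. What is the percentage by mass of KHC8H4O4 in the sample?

62.9%

Total n(NaOH) added = 0.1426 x 0.04804 = 0.006851 mol.
n(HBr) used = 0.1803 x 0.01324 = 0.002387 mol, which equals the excess n(NaOH).
So n(NaOH) consumed by the sample = 0.006851 - 0.002387 = 0.004463 mol.
n(KHC8H4O4) = 0.004463 / 1 = 0.004463 mol.
mass KHC8H4O4 = 0.004463 x 204.22 = 0.9115 g, so %KHC8H4O4 = 0.9115/1.4483 x 100 = 62.9%.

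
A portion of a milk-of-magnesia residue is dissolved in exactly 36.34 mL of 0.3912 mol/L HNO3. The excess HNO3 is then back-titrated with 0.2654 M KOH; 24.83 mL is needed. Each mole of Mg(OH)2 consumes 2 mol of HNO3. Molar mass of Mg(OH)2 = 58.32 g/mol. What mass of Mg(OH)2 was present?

0.222 g

Total n(HNO3) added = 0.3912 x 0.03634 = 0.01422 mol.
n(KOH) used = 0.2654 x 0.02483 = 0.006590 mol, which equals the excess n(HNO3).
So n(HNO3) consumed by the sample = 0.01422 - 0.006590 = 0.007626 mol.
n(Mg(OH)2) = 0.007626 / 2 = 0.003813 mol.
mass = 0.003813 mol x 58.32 g/mol = 0.222 g.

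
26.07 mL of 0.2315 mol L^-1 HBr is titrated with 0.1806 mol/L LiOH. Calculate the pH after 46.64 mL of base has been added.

12.52

n(acid) = 0.2315 x 0.02607 = 0.006035 mol; n(LiOH) added = 0.1806 x 0.04664 = 0.008423 mol.
Base is in excess by 0.008423 - 0.006035 = 0.002388 mol in a total volume of 0.07271 L.
[OH^-] = 0.002388/0.07271 = 0.03284 M, so pOH = 1.48 and pH = 14.00 - 1.48 = 12.52.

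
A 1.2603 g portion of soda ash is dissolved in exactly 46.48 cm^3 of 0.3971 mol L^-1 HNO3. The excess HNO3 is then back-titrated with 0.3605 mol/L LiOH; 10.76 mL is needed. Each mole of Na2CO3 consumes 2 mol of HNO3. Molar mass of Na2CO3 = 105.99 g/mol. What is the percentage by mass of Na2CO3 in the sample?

61.3%

Total n(HNO3) added = 0.3971 x 0.04648 = 0.01846 mol.
n(LiOH) used = 0.3605 x 0.01076 = 0.003879 mol, which equals the excess n(HNO3).
So n(HNO3) consumed by the sample = 0.01846 - 0.003879 = 0.01458 mol.
n(Na2CO3) = 0.01458 / 2 = 0.007289 mol.
mass Na2CO3 = 0.007289 x 105.99 = 0.7726 g, so %Na2CO3 = 0.7726/1.2603 x 100 = 61.3%.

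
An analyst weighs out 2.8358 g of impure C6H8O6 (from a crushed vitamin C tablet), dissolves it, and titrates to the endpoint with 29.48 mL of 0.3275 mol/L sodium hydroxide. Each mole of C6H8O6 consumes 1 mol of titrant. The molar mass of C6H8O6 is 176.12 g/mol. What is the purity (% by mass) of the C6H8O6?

60.0%

n(NaOH) = 0.3275 x 0.02948 = 0.009655 mol.
n(C6H8O6) = 0.009655 / 1 = 0.009655 mol.
mass of C6H8O6 = 0.009655 x 176.12 = 1.700 g.
% purity = 1.700 / 2.8358 x 100 = 60.0%.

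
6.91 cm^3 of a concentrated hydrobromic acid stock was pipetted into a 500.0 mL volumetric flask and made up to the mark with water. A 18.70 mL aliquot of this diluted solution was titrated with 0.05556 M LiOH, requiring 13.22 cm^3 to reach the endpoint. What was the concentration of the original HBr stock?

n(LiOH) = 0.05556 x 0.01322 = 0.0007345 mol.
n(HBr) in the aliquot = 0.0007345 mol.
[diluted HBr] = 0.0007345 / 0.01870 = 0.03928 M.
Dilution factor = 500.0/6.910 = 72.36, so [stock] = 0.03928 x 72.36 = 2.84 M.

2.84 M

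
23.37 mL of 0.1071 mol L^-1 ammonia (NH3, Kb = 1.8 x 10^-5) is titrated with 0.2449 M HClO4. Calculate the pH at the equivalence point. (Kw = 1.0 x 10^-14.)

5.19

n(NH3) = 0.1071 x 0.02337 = 0.002503 mol; V(HClO4) at equivalence = 0.002503/0.2449 = 0.01022 L.
At equivalence the base is fully converted to NH4+; total volume = 0.03359 L, so [NH4+] = 0.002503/0.03359 = 0.07451 M.
Ka(NH4+) = Kw/Kb = 1.0e-14 / 1.8 x 10^-5 = 5.56e-10.
[H^+] = sqrt(Ka x [NH4+]) = sqrt(5.56e-10 x 0.07451) = 6.43e-6 M.
pH = -log(6.43e-6) = 5.19.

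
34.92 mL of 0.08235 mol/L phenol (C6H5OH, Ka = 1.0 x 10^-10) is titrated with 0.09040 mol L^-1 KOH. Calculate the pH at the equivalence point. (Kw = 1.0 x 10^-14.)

11.32

n(C6H5OH) = 0.08235 x 0.03492 = 0.002876 mol; V(KOH) at equivalence = 0.002876/0.09040 = 0.03181 L.
At equivalence all the acid is converted to C6H5O-; total volume = 0.03492 + 0.03181 = 0.06673 L, so [C6H5O-] = 0.002876/0.06673 = 0.04309 M.
Kb = Kw/Ka = 1.0e-14 / 1.0 x 10^-10 = 0.000100.
[OH^-] = sqrt(Kb x [C6H5O-]) = sqrt(0.000100 x 0.04309) = 0.00208 M.
pOH = 2.68, so pH = 14.00 - 2.68 = 11.32.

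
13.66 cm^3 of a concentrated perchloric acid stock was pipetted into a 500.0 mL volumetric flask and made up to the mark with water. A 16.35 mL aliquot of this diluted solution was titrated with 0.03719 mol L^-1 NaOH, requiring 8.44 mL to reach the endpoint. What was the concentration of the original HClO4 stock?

n(NaOH) = 0.03719 x 0.008440 = 0.0003139 mol.
n(HClO4) in the aliquot = 0.0003139 mol.
[diluted HClO4] = 0.0003139 / 0.01635 = 0.01920 M.
Dilution factor = 500.0/13.66 = 36.60, so [stock] = 0.01920 x 36.60 = 0.703 M.

0.703 M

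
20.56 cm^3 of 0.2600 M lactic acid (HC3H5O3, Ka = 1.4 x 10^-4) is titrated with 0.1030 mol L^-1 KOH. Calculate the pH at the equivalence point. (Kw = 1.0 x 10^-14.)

n(HC3H5O3) = 0.2600 x 0.02056 = 0.005346 mol; V(KOH) at equivalence = 0.005346/0.1030 = 0.05190 L.
At equivalence all the acid is converted to C3H5O3-; total volume = 0.02056 + 0.05190 = 0.07246 L, so [C3H5O3-] = 0.005346/0.07246 = 0.07377 M.
Kb = Kw/Ka = 1.0e-14 / 1.4 x 10^-4 = 7.14e-11.
[OH^-] = sqrt(Kb x [C3H5O3-]) = sqrt(7.14e-11 x 0.07377) = 2.30e-6 M.
pOH = 5.64, so pH = 14.00 - 5.64 = 8.36.

8.36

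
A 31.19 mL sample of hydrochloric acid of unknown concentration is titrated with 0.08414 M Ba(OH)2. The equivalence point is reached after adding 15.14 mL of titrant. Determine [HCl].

n(Ba(OH)2) delivered = 0.08414 x 0.01514 = 0.001274 mol.
The reaction is 2 HCl + 1 Ba(OH)2, so n(HCl) = 0.001274 x 2/1 = 0.002548 mol.
[HCl] = 0.002548 mol / 0.03119 L = 0.0817 M.

0.0817 M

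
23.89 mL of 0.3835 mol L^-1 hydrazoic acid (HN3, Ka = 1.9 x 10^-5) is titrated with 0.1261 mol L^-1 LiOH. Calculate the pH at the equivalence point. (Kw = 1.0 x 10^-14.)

n(HN3) = 0.3835 x 0.02389 = 0.009162 mol; V(LiOH) at equivalence = 0.009162/0.1261 = 0.07266 L.
At equivalence all the acid is converted to N3-; total volume = 0.02389 + 0.07266 = 0.09655 L, so [N3-] = 0.009162/0.09655 = 0.09490 M.
Kb = Kw/Ka = 1.0e-14 / 1.9 x 10^-5 = 5.26e-10.
[OH^-] = sqrt(Kb x [N3-]) = sqrt(5.26e-10 x 0.09490) = 7.07e-6 M.
pOH = 5.15, so pH = 14.00 - 5.15 = 8.85.

8.85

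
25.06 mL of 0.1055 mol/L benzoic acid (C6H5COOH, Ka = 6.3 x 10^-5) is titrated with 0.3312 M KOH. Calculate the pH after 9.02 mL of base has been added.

12.00

n(acid) = 0.1055 x 0.02506 = 0.002644 mol; n(KOH) added = 0.3312 x 0.009020 = 0.002987 mol.
Base is in excess by 0.002987 - 0.002644 = 0.0003436 mol in a total volume of 0.03408 L.
[OH^-] = 0.0003436/0.03408 = 0.01008 M, so pOH = 2.00 and pH = 14.00 - 2.00 = 12.00.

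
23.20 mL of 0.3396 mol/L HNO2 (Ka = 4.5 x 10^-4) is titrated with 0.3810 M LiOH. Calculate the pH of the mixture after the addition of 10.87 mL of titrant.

3.39

Initial n(HNO2) = 0.3396 x 0.02320 = 0.007879 mol.
n(LiOH) added = 0.3810 x 0.01087 = 0.004141 mol, converting that many moles of HNO2 to NO2-.
Remaining n(HNO2) = 0.003737 mol; n(NO2-) = 0.004141 mol.
By Henderson-Hasselbalch, pH = pKa + log([A^-]/[HA]) = 3.35 + log(0.004141/0.003737) = 3.35 + (+0.04) = 3.39.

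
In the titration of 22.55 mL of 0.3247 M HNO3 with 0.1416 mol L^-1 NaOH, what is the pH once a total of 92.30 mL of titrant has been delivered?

12.70

n(acid) = 0.3247 x 0.02255 = 0.007322 mol; n(NaOH) added = 0.1416 x 0.09230 = 0.01307 mol.
Base is in excess by 0.01307 - 0.007322 = 0.005748 mol in a total volume of 0.1148 L.
[OH^-] = 0.005748/0.1148 = 0.05005 M, so pOH = 1.30 and pH = 14.00 - 1.30 = 12.70.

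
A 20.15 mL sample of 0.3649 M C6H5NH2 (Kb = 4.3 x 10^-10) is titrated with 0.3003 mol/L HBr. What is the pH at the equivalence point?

n(C6H5NH2) = 0.3649 x 0.02015 = 0.007353 mol; V(HBr) at equivalence = 0.007353/0.3003 = 0.02448 L.
At equivalence the base is fully converted to C6H5NH3+; total volume = 0.04463 L, so [C6H5NH3+] = 0.007353/0.04463 = 0.1647 M.
Ka(C6H5NH3+) = Kw/Kb = 1.0e-14 / 4.3 x 10^-10 = 2.33e-5.
[H^+] = sqrt(Ka x [C6H5NH3+]) = sqrt(2.33e-5 x 0.1647) = 0.00196 M.
pH = -log(0.00196) = 2.71.

2.71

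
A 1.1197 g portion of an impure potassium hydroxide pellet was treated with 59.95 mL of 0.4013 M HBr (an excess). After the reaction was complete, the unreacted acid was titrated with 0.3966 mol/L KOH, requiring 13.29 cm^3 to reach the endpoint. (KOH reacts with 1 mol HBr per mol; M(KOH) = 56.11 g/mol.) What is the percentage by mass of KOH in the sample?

Total n(HBr) added = 0.4013 x 0.05995 = 0.02406 mol.
n(KOH) used = 0.3966 x 0.01329 = 0.005271 mol, which equals the excess n(HBr).
So n(HBr) consumed by the sample = 0.02406 - 0.005271 = 0.01879 mol.
n(KOH) = 0.01879 / 1 = 0.01879 mol.
mass KOH = 0.01879 x 56.11 = 1.054 g, so %KOH = 1.054/1.1197 x 100 = 94.1%.

94.1%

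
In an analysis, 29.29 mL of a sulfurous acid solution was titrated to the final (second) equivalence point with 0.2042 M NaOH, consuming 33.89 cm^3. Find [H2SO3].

n(NaOH) = 0.2042 x 0.03389 = 0.006920 mol.
At the final (second) equivalence point, 2 mol OH^- react per mol H2SO3, so n(H2SO3) = 0.006920 / 2 = 0.003460 mol.
[H2SO3] = 0.003460 / 0.02929 L = 0.118 M.

0.118 M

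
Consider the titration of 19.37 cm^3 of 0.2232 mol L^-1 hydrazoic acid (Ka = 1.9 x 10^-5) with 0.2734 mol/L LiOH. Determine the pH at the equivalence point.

n(HN3) = 0.2232 x 0.01937 = 0.004323 mol; V(LiOH) at equivalence = 0.004323/0.2734 = 0.01581 L.
At equivalence all the acid is converted to N3-; total volume = 0.01937 + 0.01581 = 0.03518 L, so [N3-] = 0.004323/0.03518 = 0.1229 M.
Kb = Kw/Ka = 1.0e-14 / 1.9 x 10^-5 = 5.26e-10.
[OH^-] = sqrt(Kb x [N3-]) = sqrt(5.26e-10 x 0.1229) = 8.04e-6 M.
pOH = 5.09, so pH = 14.00 - 5.09 = 8.91.

8.91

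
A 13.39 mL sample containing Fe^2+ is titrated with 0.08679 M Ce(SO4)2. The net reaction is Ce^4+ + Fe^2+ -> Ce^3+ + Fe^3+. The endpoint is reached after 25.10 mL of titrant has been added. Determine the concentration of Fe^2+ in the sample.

0.163 M

n(Ce(SO4)2) = 0.08679 x 0.02510 = 0.002178 mol.
From the balanced equation, 1 mol Ce(SO4)2 reacts with 1 mol Fe^2+, so n(Fe^2+) = 0.002178 x 1/1 = 0.002178 mol.
[Fe^2+] = 0.002178 / 0.01339 L = 0.163 M.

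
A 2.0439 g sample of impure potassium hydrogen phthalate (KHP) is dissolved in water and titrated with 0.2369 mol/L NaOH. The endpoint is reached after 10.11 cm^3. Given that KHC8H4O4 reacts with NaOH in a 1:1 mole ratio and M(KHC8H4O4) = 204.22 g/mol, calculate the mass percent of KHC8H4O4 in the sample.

23.9%

n(NaOH) = 0.2369 x 0.01011 = 0.002395 mol.
n(KHC8H4O4) = 0.002395 / 1 = 0.002395 mol.
mass of KHC8H4O4 = 0.002395 x 204.22 = 0.4891 g.
% purity = 0.4891 / 2.0439 x 100 = 23.9%.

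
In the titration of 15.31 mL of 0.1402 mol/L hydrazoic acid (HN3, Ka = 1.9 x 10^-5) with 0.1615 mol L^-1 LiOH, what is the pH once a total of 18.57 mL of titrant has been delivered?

n(acid) = 0.1402 x 0.01531 = 0.002146 mol; n(LiOH) added = 0.1615 x 0.01857 = 0.002999 mol.
Base is in excess by 0.002999 - 0.002146 = 0.0008526 mol in a total volume of 0.03388 L.
[OH^-] = 0.0008526/0.03388 = 0.02517 M, so pOH = 1.60 and pH = 14.00 - 1.60 = 12.40.

12.40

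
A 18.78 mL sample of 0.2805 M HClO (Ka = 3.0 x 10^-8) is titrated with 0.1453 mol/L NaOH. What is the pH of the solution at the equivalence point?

n(HClO) = 0.2805 x 0.01878 = 0.005268 mol; V(NaOH) at equivalence = 0.005268/0.1453 = 0.03625 L.
At equivalence all the acid is converted to ClO-; total volume = 0.01878 + 0.03625 = 0.05503 L, so [ClO-] = 0.005268/0.05503 = 0.09572 M.
Kb = Kw/Ka = 1.0e-14 / 3.0 x 10^-8 = 3.33e-7.
[OH^-] = sqrt(Kb x [ClO-]) = sqrt(3.33e-7 x 0.09572) = 0.000179 M.
pOH = 3.75, so pH = 14.00 - 3.75 = 10.25.

10.25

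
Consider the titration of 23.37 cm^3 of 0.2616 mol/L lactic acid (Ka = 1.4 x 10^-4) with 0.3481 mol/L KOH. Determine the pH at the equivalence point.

n(HC3H5O3) = 0.2616 x 0.02337 = 0.006114 mol; V(KOH) at equivalence = 0.006114/0.3481 = 0.01756 L.
At equivalence all the acid is converted to C3H5O3-; total volume = 0.02337 + 0.01756 = 0.04093 L, so [C3H5O3-] = 0.006114/0.04093 = 0.1494 M.
Kb = Kw/Ka = 1.0e-14 / 1.4 x 10^-4 = 7.14e-11.
[OH^-] = sqrt(Kb x [C3H5O3-]) = sqrt(7.14e-11 x 0.1494) = 3.27e-6 M.
pOH = 5.49, so pH = 14.00 - 5.49 = 8.51.

8.51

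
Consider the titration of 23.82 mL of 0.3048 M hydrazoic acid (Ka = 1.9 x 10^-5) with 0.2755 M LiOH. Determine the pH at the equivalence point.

n(HN3) = 0.3048 x 0.02382 = 0.007260 mol; V(LiOH) at equivalence = 0.007260/0.2755 = 0.02635 L.
At equivalence all the acid is converted to N3-; total volume = 0.02382 + 0.02635 = 0.05017 L, so [N3-] = 0.007260/0.05017 = 0.1447 M.
Kb = Kw/Ka = 1.0e-14 / 1.9 x 10^-5 = 5.26e-10.
[OH^-] = sqrt(Kb x [N3-]) = sqrt(5.26e-10 x 0.1447) = 8.73e-6 M.
pOH = 5.06, so pH = 14.00 - 5.06 = 8.94.

8.94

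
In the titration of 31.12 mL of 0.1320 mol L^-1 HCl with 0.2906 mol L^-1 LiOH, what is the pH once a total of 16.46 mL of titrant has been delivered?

n(acid) = 0.1320 x 0.03112 = 0.004108 mol; n(LiOH) added = 0.2906 x 0.01646 = 0.004783 mol.
Base is in excess by 0.004783 - 0.004108 = 0.0006754 mol in a total volume of 0.04758 L.
[OH^-] = 0.0006754/0.04758 = 0.01420 M, so pOH = 1.85 and pH = 14.00 - 1.85 = 12.15.

12.15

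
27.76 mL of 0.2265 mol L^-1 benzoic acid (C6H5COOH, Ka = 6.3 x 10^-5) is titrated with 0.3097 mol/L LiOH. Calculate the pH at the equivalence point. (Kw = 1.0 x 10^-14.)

n(C6H5COOH) = 0.2265 x 0.02776 = 0.006288 mol; V(LiOH) at equivalence = 0.006288/0.3097 = 0.02030 L.
At equivalence all the acid is converted to C6H5COO-; total volume = 0.02776 + 0.02030 = 0.04806 L, so [C6H5COO-] = 0.006288/0.04806 = 0.1308 M.
Kb = Kw/Ka = 1.0e-14 / 6.3 x 10^-5 = 1.59e-10.
[OH^-] = sqrt(Kb x [C6H5COO-]) = sqrt(1.59e-10 x 0.1308) = 4.56e-6 M.
pOH = 5.34, so pH = 14.00 - 5.34 = 8.66.

8.66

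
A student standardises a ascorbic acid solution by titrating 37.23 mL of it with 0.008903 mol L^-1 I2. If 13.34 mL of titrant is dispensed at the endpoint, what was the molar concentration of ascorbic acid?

n(I2) = 0.008903 x 0.01334 = 0.0001188 mol.
From the balanced equation, 1 mol I2 reacts with 1 mol ascorbic acid, so n(ascorbic acid) = 0.0001188 x 1/1 = 0.0001188 mol.
[ascorbic acid] = 0.0001188 / 0.03723 L = 0.00319 M.

0.00319 M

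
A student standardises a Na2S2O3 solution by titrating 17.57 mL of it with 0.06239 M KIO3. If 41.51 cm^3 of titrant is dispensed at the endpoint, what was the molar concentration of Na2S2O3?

n(KIO3) = 0.06239 x 0.04151 = 0.002590 mol.
From the balanced equation, 1 mol KIO3 reacts with 6 mol Na2S2O3, so n(Na2S2O3) = 0.002590 x 6/1 = 0.01554 mol.
[Na2S2O3] = 0.01554 / 0.01757 L = 0.884 M.

0.884 M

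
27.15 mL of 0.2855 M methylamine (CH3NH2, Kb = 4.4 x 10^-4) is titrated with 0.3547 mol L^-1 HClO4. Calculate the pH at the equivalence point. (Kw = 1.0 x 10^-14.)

5.72

n(CH3NH2) = 0.2855 x 0.02715 = 0.007751 mol; V(HClO4) at equivalence = 0.007751/0.3547 = 0.02185 L.
At equivalence the base is fully converted to CH3NH3+; total volume = 0.04900 L, so [CH3NH3+] = 0.007751/0.04900 = 0.1582 M.
Ka(CH3NH3+) = Kw/Kb = 1.0e-14 / 4.4 x 10^-4 = 2.27e-11.
[H^+] = sqrt(Ka x [CH3NH3+]) = sqrt(2.27e-11 x 0.1582) = 1.90e-6 M.
pH = -log(1.90e-6) = 5.72.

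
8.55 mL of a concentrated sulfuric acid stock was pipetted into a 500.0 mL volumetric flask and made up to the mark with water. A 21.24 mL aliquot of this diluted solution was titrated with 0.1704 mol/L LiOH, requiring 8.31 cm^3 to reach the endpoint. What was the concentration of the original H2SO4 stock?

1.95 M

n(LiOH) = 0.1704 x 0.008310 = 0.001416 mol.
n(H2SO4) in the aliquot = 0.001416 x 1/2 = 0.0007080 mol.
[diluted H2SO4] = 0.0007080 / 0.02124 = 0.03333 M.
Dilution factor = 500.0/8.550 = 58.48, so [stock] = 0.03333 x 58.48 = 1.95 M.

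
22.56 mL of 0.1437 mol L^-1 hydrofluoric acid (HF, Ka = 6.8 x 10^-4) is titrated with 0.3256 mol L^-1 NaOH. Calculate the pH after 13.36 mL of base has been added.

n(acid) = 0.1437 x 0.02256 = 0.003242 mol; n(NaOH) added = 0.3256 x 0.01336 = 0.004350 mol.
Base is in excess by 0.004350 - 0.003242 = 0.001108 mol in a total volume of 0.03592 L.
[OH^-] = 0.001108/0.03592 = 0.03085 M, so pOH = 1.51 and pH = 14.00 - 1.51 = 12.49.

12.49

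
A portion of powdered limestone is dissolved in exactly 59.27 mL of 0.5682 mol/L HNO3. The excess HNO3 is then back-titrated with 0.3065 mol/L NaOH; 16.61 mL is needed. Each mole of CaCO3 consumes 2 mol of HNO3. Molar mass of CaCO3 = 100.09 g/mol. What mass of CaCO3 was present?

1.43 g

Total n(HNO3) added = 0.5682 x 0.05927 = 0.03368 mol.
n(NaOH) used = 0.3065 x 0.01661 = 0.005091 mol, which equals the excess n(HNO3).
So n(HNO3) consumed by the sample = 0.03368 - 0.005091 = 0.02859 mol.
n(CaCO3) = 0.02859 / 2 = 0.01429 mol.
mass = 0.01429 mol x 100.09 g/mol = 1.43 g.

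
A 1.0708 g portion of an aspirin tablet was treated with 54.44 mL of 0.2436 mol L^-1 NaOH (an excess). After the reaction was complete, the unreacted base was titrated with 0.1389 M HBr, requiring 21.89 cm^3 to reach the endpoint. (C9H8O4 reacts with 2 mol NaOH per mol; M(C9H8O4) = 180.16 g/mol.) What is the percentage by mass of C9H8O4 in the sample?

86.0%

Total n(NaOH) added = 0.2436 x 0.05444 = 0.01326 mol.
n(HBr) used = 0.1389 x 0.02189 = 0.003041 mol, which equals the excess n(NaOH).
So n(NaOH) consumed by the sample = 0.01326 - 0.003041 = 0.01022 mol.
n(C9H8O4) = 0.01022 / 2 = 0.005111 mol.
mass C9H8O4 = 0.005111 x 180.16 = 0.9207 g, so %C9H8O4 = 0.9207/1.0708 x 100 = 86.0%.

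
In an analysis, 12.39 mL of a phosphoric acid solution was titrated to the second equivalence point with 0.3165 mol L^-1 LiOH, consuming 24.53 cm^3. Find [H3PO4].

n(LiOH) = 0.3165 x 0.02453 = 0.007764 mol.
At the second equivalence point, 2 mol OH^- react per mol H3PO4, so n(H3PO4) = 0.007764 / 2 = 0.003882 mol.
[H3PO4] = 0.003882 / 0.01239 L = 0.313 M.

0.313 M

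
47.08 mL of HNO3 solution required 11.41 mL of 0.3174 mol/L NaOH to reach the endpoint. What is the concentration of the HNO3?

0.0769 M

n(NaOH) delivered = 0.3174 x 0.01141 = 0.003622 mol.
For a 1:1 reaction, n(HNO3) = 0.003622 mol.
[HNO3] = 0.003622 mol / 0.04708 L = 0.0769 M.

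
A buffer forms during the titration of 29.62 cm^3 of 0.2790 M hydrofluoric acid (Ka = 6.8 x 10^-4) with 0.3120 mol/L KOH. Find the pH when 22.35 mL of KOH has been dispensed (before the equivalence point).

Initial n(HF) = 0.2790 x 0.02962 = 0.008264 mol.
n(KOH) added = 0.3120 x 0.02235 = 0.006973 mol, converting that many moles of HF to F-.
Remaining n(HF) = 0.001291 mol; n(F-) = 0.006973 mol.
By Henderson-Hasselbalch, pH = pKa + log([A^-]/[HA]) = 3.17 + log(0.006973/0.001291) = 3.17 + (+0.73) = 3.90.

3.90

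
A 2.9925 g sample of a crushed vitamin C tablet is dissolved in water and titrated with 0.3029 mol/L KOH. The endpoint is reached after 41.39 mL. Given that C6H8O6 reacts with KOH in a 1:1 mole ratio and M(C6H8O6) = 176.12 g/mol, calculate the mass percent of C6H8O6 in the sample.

73.8%

n(KOH) = 0.3029 x 0.04139 = 0.01254 mol.
n(C6H8O6) = 0.01254 / 1 = 0.01254 mol.
mass of C6H8O6 = 0.01254 x 176.12 = 2.208 g.
% purity = 2.208 / 2.9925 x 100 = 73.8%.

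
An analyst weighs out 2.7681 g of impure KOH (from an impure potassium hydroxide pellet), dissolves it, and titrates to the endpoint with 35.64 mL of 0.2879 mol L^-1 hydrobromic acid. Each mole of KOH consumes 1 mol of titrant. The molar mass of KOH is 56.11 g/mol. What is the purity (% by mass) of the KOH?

20.8%

n(HBr) = 0.2879 x 0.03564 = 0.01026 mol.
n(KOH) = 0.01026 / 1 = 0.01026 mol.
mass of KOH = 0.01026 x 56.11 = 0.5757 g.
% purity = 0.5757 / 2.7681 x 100 = 20.8%.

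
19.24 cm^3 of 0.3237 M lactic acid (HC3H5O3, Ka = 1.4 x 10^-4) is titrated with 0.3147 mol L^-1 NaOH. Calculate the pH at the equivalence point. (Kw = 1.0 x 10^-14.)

8.53

n(HC3H5O3) = 0.3237 x 0.01924 = 0.006228 mol; V(NaOH) at equivalence = 0.006228/0.3147 = 0.01979 L.
At equivalence all the acid is converted to C3H5O3-; total volume = 0.01924 + 0.01979 = 0.03903 L, so [C3H5O3-] = 0.006228/0.03903 = 0.1596 M.
Kb = Kw/Ka = 1.0e-14 / 1.4 x 10^-4 = 7.14e-11.
[OH^-] = sqrt(Kb x [C3H5O3-]) = sqrt(7.14e-11 x 0.1596) = 3.38e-6 M.
pOH = 5.47, so pH = 14.00 - 5.47 = 8.53.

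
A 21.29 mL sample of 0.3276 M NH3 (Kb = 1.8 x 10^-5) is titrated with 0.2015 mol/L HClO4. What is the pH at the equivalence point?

5.08

n(NH3) = 0.3276 x 0.02129 = 0.006975 mol; V(HClO4) at equivalence = 0.006975/0.2015 = 0.03461 L.
At equivalence the base is fully converted to NH4+; total volume = 0.05590 L, so [NH4+] = 0.006975/0.05590 = 0.1248 M.
Ka(NH4+) = Kw/Kb = 1.0e-14 / 1.8 x 10^-5 = 5.56e-10.
[H^+] = sqrt(Ka x [NH4+]) = sqrt(5.56e-10 x 0.1248) = 8.33e-6 M.
pH = -log(8.33e-6) = 5.08.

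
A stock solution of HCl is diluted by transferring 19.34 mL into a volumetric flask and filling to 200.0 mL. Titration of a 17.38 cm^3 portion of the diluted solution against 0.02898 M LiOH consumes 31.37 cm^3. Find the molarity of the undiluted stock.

0.541 M

n(LiOH) = 0.02898 x 0.03137 = 0.0009091 mol.
n(HCl) in the aliquot = 0.0009091 mol.
[diluted HCl] = 0.0009091 / 0.01738 = 0.05231 M.
Dilution factor = 200.0/19.34 = 10.34, so [stock] = 0.05231 x 10.34 = 0.541 M.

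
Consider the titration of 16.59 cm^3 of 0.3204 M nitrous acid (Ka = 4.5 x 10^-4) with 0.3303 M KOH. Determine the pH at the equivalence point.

8.28

n(HNO2) = 0.3204 x 0.01659 = 0.005315 mol; V(KOH) at equivalence = 0.005315/0.3303 = 0.01609 L.
At equivalence all the acid is converted to NO2-; total volume = 0.01659 + 0.01609 = 0.03268 L, so [NO2-] = 0.005315/0.03268 = 0.1626 M.
Kb = Kw/Ka = 1.0e-14 / 4.5 x 10^-4 = 2.22e-11.
[OH^-] = sqrt(Kb x [NO2-]) = sqrt(2.22e-11 x 0.1626) = 1.90e-6 M.
pOH = 5.72, so pH = 14.00 - 5.72 = 8.28.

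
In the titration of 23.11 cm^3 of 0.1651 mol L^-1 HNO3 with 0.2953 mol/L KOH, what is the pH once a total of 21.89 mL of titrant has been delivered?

12.77

n(acid) = 0.1651 x 0.02311 = 0.003815 mol; n(KOH) added = 0.2953 x 0.02189 = 0.006464 mol.
Base is in excess by 0.006464 - 0.003815 = 0.002649 mol in a total volume of 0.04500 L.
[OH^-] = 0.002649/0.04500 = 0.05886 M, so pOH = 1.23 and pH = 14.00 - 1.23 = 12.77.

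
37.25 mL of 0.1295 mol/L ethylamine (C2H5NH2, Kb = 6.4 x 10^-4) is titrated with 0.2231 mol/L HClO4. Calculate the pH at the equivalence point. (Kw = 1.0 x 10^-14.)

n(C2H5NH2) = 0.1295 x 0.03725 = 0.004824 mol; V(HClO4) at equivalence = 0.004824/0.2231 = 0.02162 L.
At equivalence the base is fully converted to C2H5NH3+; total volume = 0.05887 L, so [C2H5NH3+] = 0.004824/0.05887 = 0.08194 M.
Ka(C2H5NH3+) = Kw/Kb = 1.0e-14 / 6.4 x 10^-4 = 1.56e-11.
[H^+] = sqrt(Ka x [C2H5NH3+]) = sqrt(1.56e-11 x 0.08194) = 1.13e-6 M.
pH = -log(1.13e-6) = 5.95.

5.95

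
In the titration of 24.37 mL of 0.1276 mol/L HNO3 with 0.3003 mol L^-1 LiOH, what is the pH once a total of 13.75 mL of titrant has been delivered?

12.43

n(acid) = 0.1276 x 0.02437 = 0.003110 mol; n(LiOH) added = 0.3003 x 0.01375 = 0.004129 mol.
Base is in excess by 0.004129 - 0.003110 = 0.001020 mol in a total volume of 0.03812 L.
[OH^-] = 0.001020/0.03812 = 0.02674 M, so pOH = 1.57 and pH = 14.00 - 1.57 = 12.43.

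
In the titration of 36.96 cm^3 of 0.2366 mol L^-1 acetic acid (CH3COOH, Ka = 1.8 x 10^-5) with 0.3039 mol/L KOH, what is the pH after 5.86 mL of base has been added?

4.15

Initial n(CH3COOH) = 0.2366 x 0.03696 = 0.008745 mol.
n(KOH) added = 0.3039 x 0.005860 = 0.001781 mol, converting that many moles of CH3COOH to CH3COO-.
Remaining n(CH3COOH) = 0.006964 mol; n(CH3COO-) = 0.001781 mol.
By Henderson-Hasselbalch, pH = pKa + log([A^-]/[HA]) = 4.74 + log(0.001781/0.006964) = 4.74 + (-0.59) = 4.15.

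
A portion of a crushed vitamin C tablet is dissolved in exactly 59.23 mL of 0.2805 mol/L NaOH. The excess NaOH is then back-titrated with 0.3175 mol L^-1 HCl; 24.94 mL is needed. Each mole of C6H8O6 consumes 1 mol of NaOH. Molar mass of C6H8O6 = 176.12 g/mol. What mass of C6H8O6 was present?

Total n(NaOH) added = 0.2805 x 0.05923 = 0.01661 mol.
n(HCl) used = 0.3175 x 0.02494 = 0.007918 mol, which equals the excess n(NaOH).
So n(NaOH) consumed by the sample = 0.01661 - 0.007918 = 0.008696 mol.
n(C6H8O6) = 0.008696 / 1 = 0.008696 mol.
mass = 0.008696 mol x 176.12 g/mol = 1.53 g.

1.53 g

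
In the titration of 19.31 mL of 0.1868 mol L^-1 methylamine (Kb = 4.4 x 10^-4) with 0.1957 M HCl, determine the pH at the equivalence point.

5.83

n(CH3NH2) = 0.1868 x 0.01931 = 0.003607 mol; V(HCl) at equivalence = 0.003607/0.1957 = 0.01843 L.
At equivalence the base is fully converted to CH3NH3+; total volume = 0.03774 L, so [CH3NH3+] = 0.003607/0.03774 = 0.09557 M.
Ka(CH3NH3+) = Kw/Kb = 1.0e-14 / 4.4 x 10^-4 = 2.27e-11.
[H^+] = sqrt(Ka x [CH3NH3+]) = sqrt(2.27e-11 x 0.09557) = 1.47e-6 M.
pH = -log(1.47e-6) = 5.83.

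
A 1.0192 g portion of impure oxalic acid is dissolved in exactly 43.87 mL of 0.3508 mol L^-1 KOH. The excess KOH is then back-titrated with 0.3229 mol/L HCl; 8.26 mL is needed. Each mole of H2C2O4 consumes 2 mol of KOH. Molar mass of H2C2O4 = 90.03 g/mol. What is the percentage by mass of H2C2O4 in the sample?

56.2%

Total n(KOH) added = 0.3508 x 0.04387 = 0.01539 mol.
n(HCl) used = 0.3229 x 0.008260 = 0.002667 mol, which equals the excess n(KOH).
So n(KOH) consumed by the sample = 0.01539 - 0.002667 = 0.01272 mol.
n(H2C2O4) = 0.01272 / 2 = 0.006361 mol.
mass H2C2O4 = 0.006361 x 90.03 = 0.5727 g, so %H2C2O4 = 0.5727/1.0192 x 100 = 56.2%.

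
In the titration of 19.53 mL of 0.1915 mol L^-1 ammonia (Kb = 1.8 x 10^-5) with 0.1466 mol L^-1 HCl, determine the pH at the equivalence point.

5.17

n(NH3) = 0.1915 x 0.01953 = 0.003740 mol; V(HCl) at equivalence = 0.003740/0.1466 = 0.02551 L.
At equivalence the base is fully converted to NH4+; total volume = 0.04504 L, so [NH4+] = 0.003740/0.04504 = 0.08303 M.
Ka(NH4+) = Kw/Kb = 1.0e-14 / 1.8 x 10^-5 = 5.56e-10.
[H^+] = sqrt(Ka x [NH4+]) = sqrt(5.56e-10 x 0.08303) = 6.79e-6 M.
pH = -log(6.79e-6) = 5.17.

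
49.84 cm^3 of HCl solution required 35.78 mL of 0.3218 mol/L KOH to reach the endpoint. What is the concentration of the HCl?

n(KOH) delivered = 0.3218 x 0.03578 = 0.01151 mol.
For a 1:1 reaction, n(HCl) = 0.01151 mol.
[HCl] = 0.01151 mol / 0.04984 L = 0.231 M.

0.231 M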